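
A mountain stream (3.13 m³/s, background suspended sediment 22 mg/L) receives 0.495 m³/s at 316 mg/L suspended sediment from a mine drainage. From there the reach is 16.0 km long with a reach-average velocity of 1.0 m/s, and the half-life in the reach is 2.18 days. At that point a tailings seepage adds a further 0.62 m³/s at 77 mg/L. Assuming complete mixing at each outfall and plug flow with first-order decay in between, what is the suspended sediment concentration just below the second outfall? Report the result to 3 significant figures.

61.3 mg/L

Flow-weighted average: C = (3.130·22.00 + 0.4950·316.0) / 3.625 = 225.3/3.625 = 62.15 mg/L; combined flow 3.625 m³/s.
Travel time t = 16.0·1000 / 1.0 = 16000 s = 4.444 h.
Half-life 2.18 d → k = ln 2 / 2.18 = 0.3180 d⁻¹.
First-order decay: C = 62.15·exp(−k·t) = 62.15·0.9428 = 58.59 mg/L.
Second outfall: C = (3.625·58.59 + 0.6200·77.00)/4.245 = 61.28 mg/L.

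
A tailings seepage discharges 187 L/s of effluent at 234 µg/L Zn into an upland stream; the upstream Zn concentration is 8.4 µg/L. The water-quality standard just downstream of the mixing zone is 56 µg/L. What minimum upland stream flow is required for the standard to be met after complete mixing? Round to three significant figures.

Set C_mix = 56: (Q·8.400 + 187.0·234.0) / (Q + 187.0) = 56
→ Q = 187.0·(234.0 − 56)/(56 − 8.400) = 699.3 L/s.

699 L/s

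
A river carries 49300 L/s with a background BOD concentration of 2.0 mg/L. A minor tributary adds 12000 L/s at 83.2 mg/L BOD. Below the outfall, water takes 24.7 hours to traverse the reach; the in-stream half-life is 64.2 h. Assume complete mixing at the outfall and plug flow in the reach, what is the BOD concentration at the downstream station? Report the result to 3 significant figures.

13.7 mg/L

Flow-weighted average: C = (49300·2.000 + 12000·83.20) / 61300 = 1097000/61300 = 17.90 mg/L.
Half-life 64.2 h → k = ln 2 / 64.2 = 0.01080 h⁻¹ = 0.2591 d⁻¹.
Applying C = C₀e^(−kt): 17.90 × 0.7659 = 13.71 mg/L.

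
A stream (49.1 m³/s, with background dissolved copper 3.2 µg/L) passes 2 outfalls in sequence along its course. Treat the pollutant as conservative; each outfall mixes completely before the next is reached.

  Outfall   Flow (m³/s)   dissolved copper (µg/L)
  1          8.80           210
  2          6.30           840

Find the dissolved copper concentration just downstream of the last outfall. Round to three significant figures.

114 µg/L

Below outfall 1: Q → 57.90 m³/s, C = (49.10·3.200 + 8.800·210.0)/57.90 = 34.63 µg/L.
Below outfall 2: Q → 64.20 m³/s, C = (57.90·34.63 + 6.300·840.0)/64.20 = 113.7 µg/L.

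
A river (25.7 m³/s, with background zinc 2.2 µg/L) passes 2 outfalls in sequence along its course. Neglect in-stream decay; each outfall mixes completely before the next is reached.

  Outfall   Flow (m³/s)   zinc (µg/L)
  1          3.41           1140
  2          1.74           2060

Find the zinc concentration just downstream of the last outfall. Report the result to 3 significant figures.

244 µg/L

Outfall 1: combined Q = 29.11 m³/s; C = (25.70·2.200 + 3.410·1140)/29.11 = 135.5 µg/L.
Outfall 2: combined Q = 30.85 m³/s; C = (29.11·135.5 + 1.740·2060)/30.85 = 244.0 µg/L.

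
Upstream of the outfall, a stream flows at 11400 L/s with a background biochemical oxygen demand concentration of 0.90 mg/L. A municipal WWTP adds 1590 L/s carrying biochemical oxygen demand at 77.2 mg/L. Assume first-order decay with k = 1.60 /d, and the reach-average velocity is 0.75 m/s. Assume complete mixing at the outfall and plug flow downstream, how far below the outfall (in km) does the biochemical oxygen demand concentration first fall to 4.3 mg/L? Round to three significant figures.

Flow-weighted average: C = (11400·0.9000 + 1590·77.20) / 12990 = 133000/12990 = 10.24 mg/L.
Set 10.24·exp(−k·t) = 4.3 → t = ln(10.24/4.3)/k = 46850 s = 13.01 h.
Distance = v·t = 0.75·46850 = 35140 m = 35.14 km.

35.1 km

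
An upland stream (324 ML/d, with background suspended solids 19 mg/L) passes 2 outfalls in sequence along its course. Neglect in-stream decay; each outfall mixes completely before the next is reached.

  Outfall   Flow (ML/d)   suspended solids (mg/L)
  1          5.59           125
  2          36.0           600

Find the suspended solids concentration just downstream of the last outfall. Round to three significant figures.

77.8 mg/L

Below outfall 1: Q → 329.6 ML/d, C = (324.0·19.00 + 5.590·125.0)/329.6 = 20.80 mg/L.
Below outfall 2: Q → 365.6 ML/d, C = (329.6·20.80 + 36.00·600.0)/365.6 = 77.83 mg/L.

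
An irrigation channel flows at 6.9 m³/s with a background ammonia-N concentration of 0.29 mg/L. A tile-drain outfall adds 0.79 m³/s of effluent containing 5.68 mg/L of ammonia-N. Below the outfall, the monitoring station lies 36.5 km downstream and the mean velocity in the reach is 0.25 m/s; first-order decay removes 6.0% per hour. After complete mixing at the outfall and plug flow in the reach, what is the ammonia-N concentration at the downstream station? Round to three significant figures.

After mixing, C = (6.900·0.2900 + 0.7900·5.680) / 7.690 = 6.488/7.690 = 0.8437 mg/L.
Travel time t = 36.5·1000 / 0.25 = 146000 s = 40.56 h.
6.0%/h lost → k = −ln(1 − 0.06) = 0.06188 h⁻¹.
After decay, C = 0.8437 × e^(−kt) = 0.8437 × 0.08132 = 0.06861 mg/L.

0.0686 mg/L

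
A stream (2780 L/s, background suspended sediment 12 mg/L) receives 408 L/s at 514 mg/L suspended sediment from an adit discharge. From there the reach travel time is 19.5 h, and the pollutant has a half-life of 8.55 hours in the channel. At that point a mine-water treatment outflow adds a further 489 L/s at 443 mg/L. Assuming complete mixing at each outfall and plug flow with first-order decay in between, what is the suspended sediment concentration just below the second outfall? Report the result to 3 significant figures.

After mixing, C = (2780·12.00 + 408.0·514.0) / 3188 = 243100/3188 = 76.25 mg/L; combined flow 3188 L/s.
Half-life 8.55 h → k = ln 2 / 8.55 = 0.08107 h⁻¹ = 1.946 d⁻¹.
Decay over the reach: 76.25·exp(−kt) = 76.25·0.2058 = 15.69 mg/L.
Second outfall: C = (3188·15.69 + 489.0·443.0)/3677 = 72.52 mg/L.

72.5 mg/L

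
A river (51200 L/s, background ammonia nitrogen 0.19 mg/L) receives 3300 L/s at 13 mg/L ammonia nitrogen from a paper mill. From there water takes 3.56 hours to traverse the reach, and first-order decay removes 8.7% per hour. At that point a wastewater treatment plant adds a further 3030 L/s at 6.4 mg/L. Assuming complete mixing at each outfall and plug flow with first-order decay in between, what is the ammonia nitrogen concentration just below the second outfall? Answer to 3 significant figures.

0.999 mg/L

Conservation of mass: C = (51200·0.1900 + 3300·13.00) / 54500 = 52630/54500 = 0.9657 mg/L; combined flow 54500 L/s.
8.7%/h lost → k = −ln(1 − 0.087) = 0.09102 h⁻¹.
After decay, C = 0.9657 × e^(−kt) = 0.9657 × 0.7232 = 0.6984 mg/L.
At the second outfall, C = (54500·0.6984 + 3030·6.400) / (54500 + 3030) = 0.9987 mg/L.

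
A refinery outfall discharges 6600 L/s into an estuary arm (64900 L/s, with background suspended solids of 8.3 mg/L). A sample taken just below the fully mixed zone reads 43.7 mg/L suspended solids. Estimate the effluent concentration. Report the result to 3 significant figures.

392 mg/L

Mass balance: 64900·8.300 + 6600·Cₑ = 71500·43.70
→ Cₑ = (71500·43.70 − 64900·8.300) / 6600 = 391.8 mg/L.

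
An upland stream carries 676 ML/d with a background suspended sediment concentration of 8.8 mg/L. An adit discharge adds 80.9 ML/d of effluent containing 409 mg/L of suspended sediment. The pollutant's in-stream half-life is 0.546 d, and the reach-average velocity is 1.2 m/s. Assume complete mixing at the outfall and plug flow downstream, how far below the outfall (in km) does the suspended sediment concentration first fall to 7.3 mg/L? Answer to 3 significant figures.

160 km

After mixing, C = (676.0·8.800 + 80.90·409.0) / 756.9 = 39040/756.9 = 51.57 mg/L.
Half-life 0.546 d → k = ln 2 / 0.546 = 1.270 d⁻¹.
Set 51.57·exp(−k·t) = 7.3 → t = ln(51.57/7.3)/k = 133100 s = 36.96 h.
Distance = v·t = 1.2·133100 = 159700 m = 159.7 km.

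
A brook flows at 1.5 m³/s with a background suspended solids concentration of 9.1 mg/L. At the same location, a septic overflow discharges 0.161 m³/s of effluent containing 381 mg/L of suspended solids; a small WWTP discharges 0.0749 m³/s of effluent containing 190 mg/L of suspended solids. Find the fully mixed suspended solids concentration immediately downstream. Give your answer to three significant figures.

51.4 mg/L

Flow-weighted average: C = (1.500·9.100 + 0.1610·381.0 + 0.07490·190.0) / 1.736 = 89.22/1.736 = 51.40 mg/L.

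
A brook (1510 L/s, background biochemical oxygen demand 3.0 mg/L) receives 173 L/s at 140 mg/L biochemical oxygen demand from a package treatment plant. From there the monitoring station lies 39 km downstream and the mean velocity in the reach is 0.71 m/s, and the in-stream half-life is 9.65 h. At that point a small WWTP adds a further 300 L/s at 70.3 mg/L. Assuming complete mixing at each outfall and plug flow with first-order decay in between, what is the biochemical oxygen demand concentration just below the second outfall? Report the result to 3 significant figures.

15.5 mg/L

Conservation of mass: C = (1510·3.000 + 173.0·140.0) / 1683 = 28750/1683 = 17.08 mg/L; combined flow 1683 L/s.
Travel time t = 39·1000 / 0.71 = 54930 s = 15.26 h.
Half-life 9.65 h → k = ln 2 / 9.65 = 0.07183 h⁻¹ = 1.724 d⁻¹.
First-order decay: C = 17.08·exp(−k·t) = 17.08·0.3342 = 5.709 mg/L.
Second outfall: C = (1683·5.709 + 300.0·70.30)/1983 = 15.48 mg/L.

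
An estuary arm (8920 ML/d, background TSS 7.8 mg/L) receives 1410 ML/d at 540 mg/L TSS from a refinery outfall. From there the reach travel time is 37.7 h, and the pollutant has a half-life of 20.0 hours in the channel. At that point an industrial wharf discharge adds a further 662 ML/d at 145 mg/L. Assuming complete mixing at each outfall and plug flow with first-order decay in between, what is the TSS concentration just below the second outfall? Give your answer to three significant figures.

Mass balance: C = (8920·7.800 + 1410·540.0) / 10330 = 831000/10330 = 80.44 mg/L; combined flow 10330 ML/d.
Half-life 20.0 h → k = ln 2 / 20.0 = 0.03466 h⁻¹ = 0.8318 d⁻¹.
Decay over the reach: 80.44·exp(−kt) = 80.44·0.2707 = 21.78 mg/L.
Second outfall: C = (10330·21.78 + 662.0·145.0)/10990 = 29.20 mg/L.

29.2 mg/L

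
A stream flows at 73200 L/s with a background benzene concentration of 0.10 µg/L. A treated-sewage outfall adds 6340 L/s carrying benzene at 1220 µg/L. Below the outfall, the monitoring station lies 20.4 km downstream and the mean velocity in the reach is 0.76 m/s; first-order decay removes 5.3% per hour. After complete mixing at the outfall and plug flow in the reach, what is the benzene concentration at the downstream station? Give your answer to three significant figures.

Conservation of mass: C = (73200·0.1000 + 6340·1220) / 79540 = 7742000/79540 = 97.34 µg/L.
Travel time t = 20.4·1000 / 0.76 = 26840 s = 7.456 h.
5.3%/h lost → k = −ln(1 − 0.053) = 0.05446 h⁻¹.
After decay, C = 97.34 × e^(−kt) = 97.34 × 0.6663 = 64.85 µg/L.

64.9 µg/L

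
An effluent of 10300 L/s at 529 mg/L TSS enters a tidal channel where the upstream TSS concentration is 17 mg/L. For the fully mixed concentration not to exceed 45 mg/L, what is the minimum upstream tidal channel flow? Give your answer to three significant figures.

Set C_mix = 45: (Q·17.00 + 10300·529.0) / (Q + 10300) = 45
→ Q = 10300·(529.0 − 45)/(45 − 17.00) = 178000 L/s.

178000 L/s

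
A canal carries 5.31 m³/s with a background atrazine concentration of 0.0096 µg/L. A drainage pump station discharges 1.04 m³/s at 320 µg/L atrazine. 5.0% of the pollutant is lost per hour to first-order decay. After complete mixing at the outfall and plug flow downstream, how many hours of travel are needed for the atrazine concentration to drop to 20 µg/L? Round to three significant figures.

18.8 h

Conservation of mass: C = (5.310·0.009600 + 1.040·320.0) / 6.350 = 332.9/6.350 = 52.42 µg/L.
5.0%/h lost → k = −ln(1 − 0.05) = 0.05129 h⁻¹.
52.42·exp(−k·t) = 20 → t = ln(52.42/20)/k = 67620 s = 18.78 h.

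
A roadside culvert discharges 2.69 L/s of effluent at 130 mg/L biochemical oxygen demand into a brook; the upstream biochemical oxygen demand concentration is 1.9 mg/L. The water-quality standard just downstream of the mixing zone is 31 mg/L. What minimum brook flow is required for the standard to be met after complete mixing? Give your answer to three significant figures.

Set C_mix = 31: (Q·1.900 + 2.690·130.0) / (Q + 2.690) = 31
→ Q = 2.690·(130.0 − 31)/(31 − 1.900) = 9.152 L/s.

9.15 L/s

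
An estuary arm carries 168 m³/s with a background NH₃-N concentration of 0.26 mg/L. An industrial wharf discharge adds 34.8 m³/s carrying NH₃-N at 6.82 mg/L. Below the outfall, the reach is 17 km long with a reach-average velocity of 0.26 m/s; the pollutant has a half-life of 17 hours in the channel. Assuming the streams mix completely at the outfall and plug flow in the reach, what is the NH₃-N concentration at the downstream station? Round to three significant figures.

0.661 mg/L

Conservation of mass: C = (168.0·0.2600 + 34.80·6.820) / 202.8 = 281.0/202.8 = 1.386 mg/L.
Travel time t = 17·1000 / 0.26 = 65380 s = 18.16 h.
Half-life 17 h → k = ln 2 / 17 = 0.04077 h⁻¹ = 0.9786 d⁻¹.
Decay over the reach: 1.386·exp(−kt) = 1.386·0.4769 = 0.6608 mg/L.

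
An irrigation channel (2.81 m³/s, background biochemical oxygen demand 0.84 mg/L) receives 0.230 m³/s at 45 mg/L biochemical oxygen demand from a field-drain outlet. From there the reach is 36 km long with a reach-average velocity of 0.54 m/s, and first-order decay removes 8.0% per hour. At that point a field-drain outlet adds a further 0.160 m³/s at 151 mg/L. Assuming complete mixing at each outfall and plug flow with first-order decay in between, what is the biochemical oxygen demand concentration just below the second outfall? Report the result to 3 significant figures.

8.40 mg/L

After mixing, C = (2.810·0.8400 + 0.2300·45.00) / 3.040 = 12.71/3.040 = 4.181 mg/L; combined flow 3.040 m³/s.
Travel time t = 36·1000 / 0.54 = 66670 s = 18.52 h.
8.0%/h lost → k = −ln(1 − 0.08) = 0.08338 h⁻¹.
After decay, C = 4.181 × e^(−kt) = 4.181 × 0.2135 = 0.8927 mg/L.
Second outfall: C = (3.040·0.8927 + 0.1600·151.0)/3.200 = 8.398 mg/L.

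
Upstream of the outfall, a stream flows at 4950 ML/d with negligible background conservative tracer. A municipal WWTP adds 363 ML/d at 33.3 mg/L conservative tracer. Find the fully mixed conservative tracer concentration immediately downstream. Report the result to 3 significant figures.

Conservation of mass: C = (4950·0 + 363.0·33.30) / 5313 = 12090/5313 = 2.275 mg/L.

2.28 mg/L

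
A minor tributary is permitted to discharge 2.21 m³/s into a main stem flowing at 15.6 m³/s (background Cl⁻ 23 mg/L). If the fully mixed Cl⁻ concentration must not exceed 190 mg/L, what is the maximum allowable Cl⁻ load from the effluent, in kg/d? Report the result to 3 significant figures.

Mass balance at the limit: 15.60·23.00 + 2.210·Cₑ = 17.81·190 → Cₑ = 1369 mg/L.
Load = 2.210 m³/s × 1369 g/m³ × 86 400 s/d = 261400 kg/d.

261000 kg/d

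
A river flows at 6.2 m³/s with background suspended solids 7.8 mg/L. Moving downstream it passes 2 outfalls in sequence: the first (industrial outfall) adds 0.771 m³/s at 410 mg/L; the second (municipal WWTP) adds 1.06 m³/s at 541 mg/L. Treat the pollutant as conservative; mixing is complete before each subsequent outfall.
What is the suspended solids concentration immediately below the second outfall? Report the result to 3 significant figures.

Outfall 1: combined Q = 6.971 m³/s; C = (6.200·7.800 + 0.7710·410.0)/6.971 = 52.28 mg/L.
Outfall 2: combined Q = 8.031 m³/s; C = (6.971·52.28 + 1.060·541.0)/8.031 = 116.8 mg/L.

117 mg/L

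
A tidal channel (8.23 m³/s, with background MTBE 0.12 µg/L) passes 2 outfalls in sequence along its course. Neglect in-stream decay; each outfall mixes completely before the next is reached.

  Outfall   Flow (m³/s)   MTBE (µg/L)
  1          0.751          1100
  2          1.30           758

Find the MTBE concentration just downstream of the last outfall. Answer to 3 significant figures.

Below outfall 1: Q → 8.981 m³/s, C = (8.230·0.1200 + 0.7510·1100)/8.981 = 92.09 µg/L.
Below outfall 2: Q → 10.28 m³/s, C = (8.981·92.09 + 1.300·758.0)/10.28 = 176.3 µg/L.

176 µg/L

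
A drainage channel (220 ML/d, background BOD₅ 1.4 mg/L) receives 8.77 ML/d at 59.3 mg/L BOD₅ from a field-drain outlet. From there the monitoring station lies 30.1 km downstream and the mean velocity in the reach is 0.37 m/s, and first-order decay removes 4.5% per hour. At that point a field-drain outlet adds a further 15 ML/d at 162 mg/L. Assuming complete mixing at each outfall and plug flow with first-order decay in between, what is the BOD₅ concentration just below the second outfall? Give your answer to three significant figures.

Flow-weighted average: C = (220.0·1.400 + 8.770·59.30) / 228.8 = 828.1/228.8 = 3.620 mg/L; combined flow 228.8 ML/d.
Travel time t = 30.1·1000 / 0.37 = 81350 s = 22.60 h.
4.5%/h lost → k = −ln(1 − 0.045) = 0.04604 h⁻¹.
After decay, C = 3.620 × e^(−kt) = 3.620 × 0.3533 = 1.279 mg/L.
Second outfall: C = (228.8·1.279 + 15.00·162.0)/243.8 = 11.17 mg/L.

11.2 mg/L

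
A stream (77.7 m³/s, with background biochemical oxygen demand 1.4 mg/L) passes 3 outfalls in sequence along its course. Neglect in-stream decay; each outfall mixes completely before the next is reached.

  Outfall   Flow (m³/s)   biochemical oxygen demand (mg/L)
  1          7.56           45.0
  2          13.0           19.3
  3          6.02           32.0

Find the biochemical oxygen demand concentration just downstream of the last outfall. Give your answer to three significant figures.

8.56 mg/L

Outfall 1: combined Q = 85.26 m³/s; C = (77.70·1.400 + 7.560·45.00)/85.26 = 5.266 mg/L.
Outfall 2: combined Q = 98.26 m³/s; C = (85.26·5.266 + 13.00·19.30)/98.26 = 7.123 mg/L.
Outfall 3: combined Q = 104.3 m³/s; C = (98.26·7.123 + 6.020·32.00)/104.3 = 8.559 mg/L.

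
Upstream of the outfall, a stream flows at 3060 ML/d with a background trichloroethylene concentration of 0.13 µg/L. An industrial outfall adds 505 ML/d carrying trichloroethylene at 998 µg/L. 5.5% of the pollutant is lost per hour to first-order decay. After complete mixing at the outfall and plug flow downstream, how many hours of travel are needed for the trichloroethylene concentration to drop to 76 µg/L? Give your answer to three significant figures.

Flow-weighted average: C = (3060·0.1300 + 505.0·998.0) / 3565 = 504400/3565 = 141.5 µg/L.
5.5%/h lost → k = −ln(1 − 0.055) = 0.05657 h⁻¹.
141.5·exp(−k·t) = 76 → t = ln(141.5/76)/k = 39550 s = 10.99 h.

11.0 h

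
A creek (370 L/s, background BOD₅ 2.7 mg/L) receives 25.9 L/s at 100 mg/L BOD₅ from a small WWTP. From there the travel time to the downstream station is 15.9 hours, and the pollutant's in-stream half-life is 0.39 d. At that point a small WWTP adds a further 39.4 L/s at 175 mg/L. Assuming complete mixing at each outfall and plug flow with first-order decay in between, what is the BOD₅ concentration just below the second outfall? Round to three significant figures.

Mixed concentration C = ΣQC/ΣQ = (370.0·2.700 + 25.90·100.0) / 395.9 = 3589/395.9 = 9.065 mg/L; combined flow 395.9 L/s.
Half-life 0.39 d → k = ln 2 / 0.39 = 1.777 d⁻¹.
After decay, C = 9.065 × e^(−kt) = 9.065 × 0.3081 = 2.793 mg/L.
Second outfall: C = (395.9·2.793 + 39.40·175.0)/435.3 = 18.38 mg/L.

18.4 mg/L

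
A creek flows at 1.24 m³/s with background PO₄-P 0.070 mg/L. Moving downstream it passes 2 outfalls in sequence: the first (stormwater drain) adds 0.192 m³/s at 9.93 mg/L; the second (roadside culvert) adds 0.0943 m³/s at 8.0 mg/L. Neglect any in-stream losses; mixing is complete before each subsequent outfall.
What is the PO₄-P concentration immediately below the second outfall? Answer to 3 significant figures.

After outfall 1: Q = 1.240 + 0.1920 = 1.432 m³/s; C = (1.240·0.07000 + 0.1920·9.930)/1.432 = 1.392 mg/L.
After outfall 2: Q = 1.432 + 0.09430 = 1.526 m³/s; C = (1.432·1.392 + 0.09430·8.000)/1.526 = 1.800 mg/L.

1.80 mg/L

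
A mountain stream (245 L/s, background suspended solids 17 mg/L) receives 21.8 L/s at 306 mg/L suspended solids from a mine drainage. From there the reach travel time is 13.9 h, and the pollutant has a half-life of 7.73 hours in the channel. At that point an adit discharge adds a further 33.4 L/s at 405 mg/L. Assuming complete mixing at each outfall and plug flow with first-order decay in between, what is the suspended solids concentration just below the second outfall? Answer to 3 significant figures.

Flow-weighted average: C = (245.0·17.00 + 21.80·306.0) / 266.8 = 10840/266.8 = 40.61 mg/L; combined flow 266.8 L/s.
Half-life 7.73 h → k = ln 2 / 7.73 = 0.08967 h⁻¹ = 2.152 d⁻¹.
Applying C = C₀e^(−kt): 40.61 × 0.2875 = 11.68 mg/L.
At the second outfall, C = (266.8·11.68 + 33.40·405.0) / (266.8 + 33.40) = 55.44 mg/L.

55.4 mg/L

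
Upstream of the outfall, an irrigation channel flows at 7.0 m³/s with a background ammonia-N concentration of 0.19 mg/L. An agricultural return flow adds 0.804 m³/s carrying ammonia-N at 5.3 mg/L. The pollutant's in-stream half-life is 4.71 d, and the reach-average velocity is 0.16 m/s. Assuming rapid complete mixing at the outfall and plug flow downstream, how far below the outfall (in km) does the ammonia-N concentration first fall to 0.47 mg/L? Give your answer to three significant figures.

39.6 km

Conservation of mass: C = (7.000·0.1900 + 0.8040·5.300) / 7.804 = 5.591/7.804 = 0.7165 mg/L.
Half-life 4.71 d → k = ln 2 / 4.71 = 0.1472 d⁻¹.
Set 0.7165·exp(−k·t) = 0.47 → t = ln(0.7165/0.47)/k = 247500 s = 68.75 h.
Distance = v·t = 0.16·247500 = 39600 m = 39.60 km.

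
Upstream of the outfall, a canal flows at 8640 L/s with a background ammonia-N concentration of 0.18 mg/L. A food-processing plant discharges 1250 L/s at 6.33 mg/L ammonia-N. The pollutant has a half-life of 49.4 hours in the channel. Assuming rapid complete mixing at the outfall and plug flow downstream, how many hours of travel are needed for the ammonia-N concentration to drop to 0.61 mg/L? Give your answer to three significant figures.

32.1 h

Mixed concentration C = ΣQC/ΣQ = (8640·0.1800 + 1250·6.330) / 9890 = 9468/9890 = 0.9573 mg/L.
Half-life 49.4 h → k = ln 2 / 49.4 = 0.01403 h⁻¹ = 0.3368 d⁻¹.
0.9573·exp(−k·t) = 0.61 → t = ln(0.9573/0.61)/k = 115600 s = 32.12 h.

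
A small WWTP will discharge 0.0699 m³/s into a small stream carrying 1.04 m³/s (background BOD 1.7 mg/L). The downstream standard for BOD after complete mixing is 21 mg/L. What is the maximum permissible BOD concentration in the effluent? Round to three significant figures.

308 mg/L

At the limit, (Qr·Cr + Qe·Cₑ)/(Qr + Qe) = 21:
Cₑ = (1.110·21 − 1.040·1.700) / 0.06990 = 308.2 mg/L.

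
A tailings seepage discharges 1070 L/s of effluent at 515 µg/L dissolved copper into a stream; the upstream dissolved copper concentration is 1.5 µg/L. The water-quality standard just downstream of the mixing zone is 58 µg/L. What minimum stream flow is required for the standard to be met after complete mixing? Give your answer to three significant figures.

8650 L/s

Set C_mix = 58: (Q·1.500 + 1070·515.0) / (Q + 1070) = 58
→ Q = 1070·(515.0 − 58)/(58 − 1.500) = 8655 L/s.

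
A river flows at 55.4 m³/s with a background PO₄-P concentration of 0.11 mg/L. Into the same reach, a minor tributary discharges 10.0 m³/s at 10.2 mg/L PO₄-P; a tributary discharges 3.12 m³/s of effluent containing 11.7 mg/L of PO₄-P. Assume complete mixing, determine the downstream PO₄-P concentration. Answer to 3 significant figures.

2.11 mg/L

After mixing, C = (55.40·0.1100 + 10.00·10.20 + 3.120·11.70) / 68.52 = 144.6/68.52 = 2.110 mg/L.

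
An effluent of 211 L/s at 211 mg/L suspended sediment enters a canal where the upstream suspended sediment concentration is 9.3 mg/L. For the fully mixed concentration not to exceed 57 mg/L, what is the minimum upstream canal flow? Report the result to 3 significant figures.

681 L/s

Set C_mix = 57: (Q·9.300 + 211.0·211.0) / (Q + 211.0) = 57
→ Q = 211.0·(211.0 − 57)/(57 − 9.300) = 681.2 L/s.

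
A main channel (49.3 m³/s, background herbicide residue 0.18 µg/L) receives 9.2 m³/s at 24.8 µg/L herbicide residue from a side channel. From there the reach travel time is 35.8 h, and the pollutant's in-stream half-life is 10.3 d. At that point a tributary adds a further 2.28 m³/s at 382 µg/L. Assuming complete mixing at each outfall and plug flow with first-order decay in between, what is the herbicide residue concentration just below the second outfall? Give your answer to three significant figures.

17.9 µg/L

Mixed concentration C = ΣQC/ΣQ = (49.30·0.1800 + 9.200·24.80) / 58.50 = 237.0/58.50 = 4.052 µg/L; combined flow 58.50 m³/s.
Half-life 10.3 d → k = ln 2 / 10.3 = 0.06730 d⁻¹.
Decay over the reach: 4.052·exp(−kt) = 4.052·0.9045 = 3.665 µg/L.
At the second outfall, C = (58.50·3.665 + 2.280·382.0) / (58.50 + 2.280) = 17.86 µg/L.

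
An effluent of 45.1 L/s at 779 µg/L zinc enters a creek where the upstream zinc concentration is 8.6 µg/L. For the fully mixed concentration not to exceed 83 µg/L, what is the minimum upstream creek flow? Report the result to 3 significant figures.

Set C_mix = 83: (Q·8.600 + 45.10·779.0) / (Q + 45.10) = 83
→ Q = 45.10·(779.0 − 83)/(83 − 8.600) = 421.9 L/s.

422 L/s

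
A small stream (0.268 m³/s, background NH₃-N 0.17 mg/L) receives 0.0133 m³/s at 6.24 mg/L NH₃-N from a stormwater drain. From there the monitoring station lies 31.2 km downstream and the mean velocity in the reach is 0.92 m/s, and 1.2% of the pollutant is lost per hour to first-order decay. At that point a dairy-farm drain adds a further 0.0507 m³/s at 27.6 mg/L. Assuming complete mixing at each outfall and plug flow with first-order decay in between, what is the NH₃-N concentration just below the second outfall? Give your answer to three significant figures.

4.56 mg/L

Conservation of mass: C = (0.2680·0.1700 + 0.01330·6.240) / 0.2813 = 0.1286/0.2813 = 0.4570 mg/L; combined flow 0.2813 m³/s.
Travel time t = 31.2·1000 / 0.92 = 33910 s = 9.420 h.
1.2%/h lost → k = −ln(1 − 0.012) = 0.01207 h⁻¹.
Decay over the reach: 0.4570·exp(−kt) = 0.4570·0.8925 = 0.4079 mg/L.
Second outfall: C = (0.2813·0.4079 + 0.05070·27.60)/0.3320 = 4.560 mg/L.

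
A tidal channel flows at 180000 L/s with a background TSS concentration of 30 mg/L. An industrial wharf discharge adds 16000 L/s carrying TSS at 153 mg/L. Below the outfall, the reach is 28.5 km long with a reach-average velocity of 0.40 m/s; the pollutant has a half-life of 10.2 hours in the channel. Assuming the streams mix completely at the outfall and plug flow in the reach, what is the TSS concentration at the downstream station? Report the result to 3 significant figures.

Conservation of mass: C = (180000·30.00 + 16000·153.0) / 196000 = 7848000/196000 = 40.04 mg/L.
Travel time t = 28.5·1000 / 0.40 = 71250 s = 19.79 h.
Half-life 10.2 h → k = ln 2 / 10.2 = 0.06796 h⁻¹ = 1.631 d⁻¹.
After decay, C = 40.04 × e^(−kt) = 40.04 × 0.2606 = 10.43 mg/L.

10.4 mg/L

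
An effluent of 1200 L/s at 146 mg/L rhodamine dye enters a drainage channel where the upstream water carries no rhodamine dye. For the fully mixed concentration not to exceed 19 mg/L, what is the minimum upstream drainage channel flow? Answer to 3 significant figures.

Set C_mix = 19: (Q·0 + 1200·146.0) / (Q + 1200) = 19
→ Q = 1200·(146.0 − 19)/(19 − 0) = 8021 L/s.

8020 L/s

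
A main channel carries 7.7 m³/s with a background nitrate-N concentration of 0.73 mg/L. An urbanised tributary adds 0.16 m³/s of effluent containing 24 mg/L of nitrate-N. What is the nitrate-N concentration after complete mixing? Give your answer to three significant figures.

Mixed concentration C = ΣQC/ΣQ = (7.700·0.7300 + 0.1600·24.00) / 7.860 = 9.461/7.860 = 1.204 mg/L.

1.20 mg/L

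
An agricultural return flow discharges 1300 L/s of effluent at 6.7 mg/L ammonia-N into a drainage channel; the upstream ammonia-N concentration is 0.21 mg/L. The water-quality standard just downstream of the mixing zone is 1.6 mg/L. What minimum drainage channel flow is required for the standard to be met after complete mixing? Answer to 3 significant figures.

Set C_mix = 1.6: (Q·0.2100 + 1300·6.700) / (Q + 1300) = 1.6
→ Q = 1300·(6.700 − 1.6)/(1.6 − 0.2100) = 4770 L/s.

4770 L/s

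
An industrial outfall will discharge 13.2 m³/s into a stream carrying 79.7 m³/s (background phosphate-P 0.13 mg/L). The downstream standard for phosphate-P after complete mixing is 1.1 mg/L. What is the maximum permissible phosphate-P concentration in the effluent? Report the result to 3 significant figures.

6.96 mg/L

At the limit, (Qr·Cr + Qe·Cₑ)/(Qr + Qe) = 1.1:
Cₑ = (92.90·1.1 − 79.70·0.1300) / 13.20 = 6.957 mg/L.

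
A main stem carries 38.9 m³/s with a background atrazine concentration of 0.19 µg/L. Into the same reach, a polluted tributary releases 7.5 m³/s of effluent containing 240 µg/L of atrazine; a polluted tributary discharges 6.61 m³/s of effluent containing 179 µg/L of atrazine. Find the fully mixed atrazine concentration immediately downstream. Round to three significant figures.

Conservation of mass: C = (38.90·0.1900 + 7.500·240.0 + 6.610·179.0) / 53.01 = 2991/53.01 = 56.42 µg/L.

56.4 µg/L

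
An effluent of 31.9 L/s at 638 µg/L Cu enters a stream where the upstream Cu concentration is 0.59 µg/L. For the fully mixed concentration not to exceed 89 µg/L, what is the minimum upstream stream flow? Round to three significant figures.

Set C_mix = 89: (Q·0.5900 + 31.90·638.0) / (Q + 31.90) = 89
→ Q = 31.90·(638.0 − 89)/(89 − 0.5900) = 198.1 L/s.

198 L/s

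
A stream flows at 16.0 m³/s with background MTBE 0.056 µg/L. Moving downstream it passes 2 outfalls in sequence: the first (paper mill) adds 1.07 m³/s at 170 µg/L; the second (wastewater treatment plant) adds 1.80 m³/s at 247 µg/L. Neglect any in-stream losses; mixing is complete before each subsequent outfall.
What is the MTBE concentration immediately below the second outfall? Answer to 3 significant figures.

33.2 µg/L

Below outfall 1: Q → 17.07 m³/s, C = (16.00·0.05600 + 1.070·170.0)/17.07 = 10.71 µg/L.
Below outfall 2: Q → 18.87 m³/s, C = (17.07·10.71 + 1.800·247.0)/18.87 = 33.25 µg/L.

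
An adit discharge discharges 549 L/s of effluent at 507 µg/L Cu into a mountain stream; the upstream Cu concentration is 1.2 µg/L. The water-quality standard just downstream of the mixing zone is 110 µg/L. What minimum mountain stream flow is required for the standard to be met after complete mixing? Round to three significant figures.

2000 L/s

Set C_mix = 110: (Q·1.200 + 549.0·507.0) / (Q + 549.0) = 110
→ Q = 549.0·(507.0 − 110)/(110 − 1.200) = 2003 L/s.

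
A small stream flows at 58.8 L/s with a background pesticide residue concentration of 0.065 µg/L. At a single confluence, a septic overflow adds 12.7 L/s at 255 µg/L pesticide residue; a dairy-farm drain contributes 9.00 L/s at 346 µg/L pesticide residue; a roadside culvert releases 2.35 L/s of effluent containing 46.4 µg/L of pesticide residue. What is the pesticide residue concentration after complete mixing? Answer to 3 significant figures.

78.0 µg/L

Mass balance: C = (58.80·0.06500 + 12.70·255.0 + 9.000·346.0 + 2.350·46.40) / 82.85 = 6465/82.85 = 78.04 µg/L.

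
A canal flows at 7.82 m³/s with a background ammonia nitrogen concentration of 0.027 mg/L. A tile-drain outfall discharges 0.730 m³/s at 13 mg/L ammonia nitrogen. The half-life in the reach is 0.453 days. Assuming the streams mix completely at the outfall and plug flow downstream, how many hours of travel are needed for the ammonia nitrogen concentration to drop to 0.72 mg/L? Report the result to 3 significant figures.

After mixing, C = (7.820·0.02700 + 0.7300·13.00) / 8.550 = 9.701/8.550 = 1.135 mg/L.
Half-life 0.453 d → k = ln 2 / 0.453 = 1.530 d⁻¹.
1.135·exp(−k·t) = 0.72 → t = ln(1.135/0.72)/k = 25680 s = 7.134 h.

7.13 h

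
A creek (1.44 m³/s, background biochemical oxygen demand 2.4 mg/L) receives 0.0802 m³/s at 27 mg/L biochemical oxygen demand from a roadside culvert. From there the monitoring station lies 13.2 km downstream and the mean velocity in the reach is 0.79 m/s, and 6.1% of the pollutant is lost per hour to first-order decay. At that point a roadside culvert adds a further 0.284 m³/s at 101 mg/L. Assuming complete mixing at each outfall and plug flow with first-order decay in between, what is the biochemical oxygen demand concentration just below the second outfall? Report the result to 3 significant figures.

Flow-weighted average: C = (1.440·2.400 + 0.08020·27.00) / 1.520 = 5.621/1.520 = 3.698 mg/L; combined flow 1.520 m³/s.
Travel time t = 13.2·1000 / 0.79 = 16710 s = 4.641 h.
6.1%/h lost → k = −ln(1 − 0.061) = 0.06294 h⁻¹.
After decay, C = 3.698 × e^(−kt) = 3.698 × 0.7467 = 2.761 mg/L.
At the second outfall, C = (1.520·2.761 + 0.2840·101.0) / (1.520 + 0.2840) = 18.22 mg/L.

18.2 mg/L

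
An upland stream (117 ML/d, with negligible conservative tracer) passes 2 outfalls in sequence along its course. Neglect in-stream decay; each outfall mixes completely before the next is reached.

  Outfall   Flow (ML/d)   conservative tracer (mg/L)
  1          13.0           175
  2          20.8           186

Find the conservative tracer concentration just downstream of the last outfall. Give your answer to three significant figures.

Outfall 1: combined Q = 130.0 ML/d; C = (117.0·0 + 13.00·175.0)/130.0 = 17.50 mg/L.
Outfall 2: combined Q = 150.8 ML/d; C = (130.0·17.50 + 20.80·186.0)/150.8 = 40.74 mg/L.

40.7 mg/L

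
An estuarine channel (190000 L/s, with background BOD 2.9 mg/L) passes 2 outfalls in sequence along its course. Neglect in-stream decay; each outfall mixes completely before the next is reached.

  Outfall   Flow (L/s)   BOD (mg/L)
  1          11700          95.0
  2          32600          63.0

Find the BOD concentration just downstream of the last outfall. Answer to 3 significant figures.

15.9 mg/L

After outfall 1: Q = 190000 + 11700 = 201700 L/s; C = (190000·2.900 + 11700·95.00)/201700 = 8.242 mg/L.
After outfall 2: Q = 201700 + 32600 = 234300 L/s; C = (201700·8.242 + 32600·63.00)/234300 = 15.86 mg/L.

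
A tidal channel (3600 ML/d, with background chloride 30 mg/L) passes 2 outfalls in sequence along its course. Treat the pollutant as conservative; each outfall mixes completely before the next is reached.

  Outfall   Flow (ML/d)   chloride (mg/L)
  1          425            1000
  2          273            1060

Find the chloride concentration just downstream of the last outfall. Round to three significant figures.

Below outfall 1: Q → 4025 ML/d, C = (3600·30.00 + 425.0·1000)/4025 = 132.4 mg/L.
Below outfall 2: Q → 4298 ML/d, C = (4025·132.4 + 273.0·1060)/4298 = 191.3 mg/L.

191 mg/L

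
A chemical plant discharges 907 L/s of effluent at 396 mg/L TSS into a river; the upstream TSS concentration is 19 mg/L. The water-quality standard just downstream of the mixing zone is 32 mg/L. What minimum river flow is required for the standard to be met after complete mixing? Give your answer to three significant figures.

Set C_mix = 32: (Q·19.00 + 907.0·396.0) / (Q + 907.0) = 32
→ Q = 907.0·(396.0 − 32)/(32 − 19.00) = 25400 L/s.

25400 L/s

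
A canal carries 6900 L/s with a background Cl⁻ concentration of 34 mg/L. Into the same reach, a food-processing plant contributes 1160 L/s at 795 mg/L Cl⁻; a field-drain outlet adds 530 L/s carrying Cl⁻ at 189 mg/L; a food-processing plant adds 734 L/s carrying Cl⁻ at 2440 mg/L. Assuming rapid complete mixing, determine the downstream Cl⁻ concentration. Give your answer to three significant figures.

327 mg/L

After mixing, C = (6900·34.00 + 1160·795.0 + 530.0·189.0 + 734.0·2440) / 9324 = 3048000/9324 = 326.9 mg/L.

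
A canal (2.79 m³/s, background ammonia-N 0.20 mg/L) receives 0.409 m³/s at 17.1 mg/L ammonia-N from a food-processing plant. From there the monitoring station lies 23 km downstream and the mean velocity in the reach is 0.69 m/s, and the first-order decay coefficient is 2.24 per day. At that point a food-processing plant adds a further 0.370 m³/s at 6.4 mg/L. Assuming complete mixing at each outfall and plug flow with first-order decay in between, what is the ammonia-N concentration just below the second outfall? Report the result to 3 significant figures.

Flow-weighted average: C = (2.790·0.2000 + 0.4090·17.10) / 3.199 = 7.552/3.199 = 2.361 mg/L; combined flow 3.199 m³/s.
Travel time t = 23·1000 / 0.69 = 33330 s = 9.259 h.
First-order decay: C = 2.361·exp(−k·t) = 2.361·0.4214 = 0.9948 mg/L.
At the second outfall, C = (3.199·0.9948 + 0.3700·6.400) / (3.199 + 0.3700) = 1.555 mg/L.

1.56 mg/L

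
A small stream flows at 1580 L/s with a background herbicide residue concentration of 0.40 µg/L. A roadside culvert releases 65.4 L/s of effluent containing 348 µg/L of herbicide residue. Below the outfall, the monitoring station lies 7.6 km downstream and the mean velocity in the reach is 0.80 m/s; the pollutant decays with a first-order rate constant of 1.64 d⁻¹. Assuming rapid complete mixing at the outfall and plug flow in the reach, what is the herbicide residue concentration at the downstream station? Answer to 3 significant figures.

After mixing, C = (1580·0.4000 + 65.40·348.0) / 1645 = 23390/1645 = 14.22 µg/L.
Travel time t = 7.6·1000 / 0.80 = 9500 s = 2.639 h.
First-order decay: C = 14.22·exp(−k·t) = 14.22·0.8350 = 11.87 µg/L.

11.9 µg/L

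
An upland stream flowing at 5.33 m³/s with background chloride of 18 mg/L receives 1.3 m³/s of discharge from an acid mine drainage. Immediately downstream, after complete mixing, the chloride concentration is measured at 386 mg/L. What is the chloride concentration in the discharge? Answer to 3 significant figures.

Mass balance: 5.330·18.00 + 1.300·Cₑ = 6.630·386.0
→ Cₑ = (6.630·386.0 − 5.330·18.00) / 1.300 = 1895 mg/L.

1890 mg/L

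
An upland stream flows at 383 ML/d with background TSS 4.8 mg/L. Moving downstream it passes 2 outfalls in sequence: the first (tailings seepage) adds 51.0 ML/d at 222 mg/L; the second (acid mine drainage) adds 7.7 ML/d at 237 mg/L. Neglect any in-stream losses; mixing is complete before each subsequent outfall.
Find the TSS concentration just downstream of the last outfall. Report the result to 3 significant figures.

33.9 mg/L

Outfall 1: combined Q = 434.0 ML/d; C = (383.0·4.800 + 51.00·222.0)/434.0 = 30.32 mg/L.
Outfall 2: combined Q = 441.7 ML/d; C = (434.0·30.32 + 7.700·237.0)/441.7 = 33.93 mg/L.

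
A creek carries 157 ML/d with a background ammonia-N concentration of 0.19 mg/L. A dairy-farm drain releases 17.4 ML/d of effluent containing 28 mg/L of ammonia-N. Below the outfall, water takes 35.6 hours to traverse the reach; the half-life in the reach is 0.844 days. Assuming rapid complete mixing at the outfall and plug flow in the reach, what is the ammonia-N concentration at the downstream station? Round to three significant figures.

Conservation of mass: C = (157.0·0.1900 + 17.40·28.00) / 174.4 = 517.0/174.4 = 2.965 mg/L.
Half-life 0.844 d → k = ln 2 / 0.844 = 0.8213 d⁻¹.
First-order decay: C = 2.965·exp(−k·t) = 2.965·0.2958 = 0.8768 mg/L.

0.877 mg/L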